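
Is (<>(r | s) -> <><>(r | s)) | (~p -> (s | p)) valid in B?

Tableau for the negation ~((<>(r | s) -> <><>(r | s)) | (~p -> (s | p))):
1. ~((<>(r | s) -> <><>(r | s)) | (~p -> (s | p))), 0
2. ~(<>(r | s) -> <><>(r | s)), 0
3. ~(~p -> (s | p)), 0
4. <>(r | s), 0
5. ~<><>(r | s), 0
6. ~p, 0
7. ~(s | p), 0
8. ~s, 0
9. ~<>(r | s), 0
10. ~(r | s), 0
11. ~r, 0
12. r | s, 1
13. ~<>(r | s), 1
14. ~(r | s), 1
15. ~r, 1
16. ~s, 1
17. s, 1
Accessibility: 0R0, 0R1, 1R0, 1R1
Branch closes: s and ~s both at 1.
All branches of the negation close; one closing branch shown above.

Valid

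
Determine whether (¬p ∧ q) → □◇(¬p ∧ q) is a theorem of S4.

Tableau for the negation ¬((¬p ∧ q) → □◇(¬p ∧ q)):
1. ¬((¬p ∧ q) → □◇(¬p ∧ q)), 0
2. ¬p ∧ q, 0
3. ¬□◇(¬p ∧ q), 0
4. ¬p, 0
5. q, 0
6. ¬◇(¬p ∧ q), 1
7. ¬(¬p ∧ q), 1
8. ¬q, 1
Accessibility: 0R0, 0R1, 1R1
The negation has an open branch (countermodel exists).

Not valid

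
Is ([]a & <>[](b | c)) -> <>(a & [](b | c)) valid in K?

Tableau for the negation ~(([]a & <>[](b | c)) -> <>(a & [](b | c))):
1. ~(([]a & <>[](b | c)) -> <>(a & [](b | c))), u
2. []a & <>[](b | c), u
3. ~<>(a & [](b | c)), u
4. []a, u
5. <>[](b | c), u
6. [](b | c), v
7. ~(a & [](b | c)), v
8. a, v
9. ~[](b | c), v
10. ~(b | c), w
11. ~b, w
12. ~c, w
13. b | c, w
14. c, w
Accessibility: uRv, vRw
Branch closes: c and ~c both at w.
All branches of the negation close; one closing branch shown above.

Valid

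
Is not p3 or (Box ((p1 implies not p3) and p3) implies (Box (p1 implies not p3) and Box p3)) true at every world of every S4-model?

Valid

Tableau for the negation not (not p3 or (Box ((p1 implies not p3) and p3) implies (Box (p1 implies not p3) and Box p3))):
1. not (not p3 or (Box ((p1 implies not p3) and p3) implies (Box (p1 implies not p3) and Box p3))), w0
2. p3, w0
3. not (Box ((p1 implies not p3) and p3) implies (Box (p1 implies not p3) and Box p3)), w0
4. Box ((p1 implies not p3) and p3), w0
5. not (Box (p1 implies not p3) and Box p3), w0
6. (p1 implies not p3) and p3, w0
7. p1 implies not p3, w0
8. not Box (p1 implies not p3), w0
9. not p1, w0
10. not (p1 implies not p3), w1
11. p1, w1
12. p3, w1
13. (p1 implies not p3) and p3, w1
14. p1 implies not p3, w1
15. not p3, w1
Accessibility: w0Rw0, w0Rw1, w1Rw1
Branch closes: p3 and not p3 both at w1.
All branches of the negation close; one closing branch shown above.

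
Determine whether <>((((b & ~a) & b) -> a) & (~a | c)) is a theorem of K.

Tableau for the negation ~<>((((b & ~a) & b) -> a) & (~a | c)):
1. ~<>((((b & ~a) & b) -> a) & (~a | c)), 0
The negation has an open branch (countermodel exists).

No, not valid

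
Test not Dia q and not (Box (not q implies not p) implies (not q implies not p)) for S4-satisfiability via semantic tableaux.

1. not Dia q and not (Box (not q implies not p) implies (not q implies not p)), u
2. not Dia q, u
3. not (Box (not q implies not p) implies (not q implies not p)), u
4. Box (not q implies not p), u
5. not (not q implies not p), u
6. not q, u
7. p, u
8. not q implies not p, u
9. not p, u
Accessibility: uRu
Branch closes: p and not p both at u.
(One branch shown.) All branches close.

Unsatisfiable (every branch closes)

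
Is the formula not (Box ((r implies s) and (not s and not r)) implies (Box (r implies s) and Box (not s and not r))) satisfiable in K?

1. not (Box ((r implies s) and (not s and not r)) implies (Box (r implies s) and Box (not s and not r))), w0
2. Box ((r implies s) and (not s and not r)), w0   [neg-implies-rule on 1]
3. not (Box (r implies s) and Box (not s and not r)), w0   [neg-implies-rule on 1]
4. not Box (not s and not r), w0   [neg-and-rule on 3 (branches; this branch)]
5. not (not s and not r), w1   [neg-Box-rule on 4: fresh world w1, w0Rw1]
6. (r implies s) and (not s and not r), w1   [Box-rule on 2 via w0Rw1]
7. r implies s, w1   [and-rule on 6]
8. not s and not r, w1   [and-rule on 6]
9. not s, w1   [and-rule on 8]
10. not r, w1   [and-rule on 8]
11. r, w1   [neg-and-rule on 5 (branches; this branch)]
Accessibility: w0Rw1
Branch closes: r and not r both at w1.
All branches of the tableau close; one closing branch shown above.

No, unsatisfiable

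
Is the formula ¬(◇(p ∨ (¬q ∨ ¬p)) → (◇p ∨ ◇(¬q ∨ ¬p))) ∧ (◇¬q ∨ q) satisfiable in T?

Unsatisfiable (every branch closes)

1. ¬(◇(p ∨ (¬q ∨ ¬p)) → (◇p ∨ ◇(¬q ∨ ¬p))) ∧ (◇¬q ∨ q), u
2. ¬(◇(p ∨ (¬q ∨ ¬p)) → (◇p ∨ ◇(¬q ∨ ¬p))), u   [∧-rule on 1]
3. ◇¬q ∨ q, u   [∧-rule on 1]
4. ◇(p ∨ (¬q ∨ ¬p)), u   [¬→-rule on 2]
5. ¬(◇p ∨ ◇(¬q ∨ ¬p)), u   [¬→-rule on 2]
6. ¬◇p, u   [¬∨-rule on 5]
7. ¬◇(¬q ∨ ¬p), u   [¬∨-rule on 5]
8. ¬p, u   [¬◇-rule on 6 via uRu]
9. ¬(¬q ∨ ¬p), u   [¬◇-rule on 7 via uRu]
10. q, u   [¬∨-rule on 9]
11. p, u   [¬∨-rule on 9]
Accessibility: uRu
Branch closes: p and ¬p both at u.
All branches of the tableau close; one closing branch shown above.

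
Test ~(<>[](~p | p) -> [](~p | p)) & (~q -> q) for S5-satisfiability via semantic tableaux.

Unsatisfiable

1. ~(<>[](~p | p) -> [](~p | p)) & (~q -> q), u
2. ~(<>[](~p | p) -> [](~p | p)), u
3. ~q -> q, u
4. <>[](~p | p), u
5. ~[](~p | p), u
6. q, u
7. [](~p | p), v
8. ~p | p, u
9. ~p | p, v
10. p, u
11. p, v
12. ~(~p | p), w
13. p, w
14. ~p, w
Accessibility: uRu, uRv, uRw, vRu, vRv, vRw, wRu, wRv, wRw
Branch closes: p and ~p both at w.
All branches of the tableau close; one closing branch shown above.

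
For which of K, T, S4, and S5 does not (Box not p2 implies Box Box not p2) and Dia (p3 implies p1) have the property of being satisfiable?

K, T

T-tableau for the formula:
1. not (Box not p2 implies Box Box not p2) and Dia (p3 implies p1), 0
2. not (Box not p2 implies Box Box not p2), 0   [and-rule on 1]
3. Dia (p3 implies p1), 0   [and-rule on 1]
4. Box not p2, 0   [neg-implies-rule on 2]
5. not Box Box not p2, 0   [neg-implies-rule on 2]
6. not p2, 0   [Box-rule on 4 via 0R0]
7. p3 implies p1, 1   [Dia-rule on 3: fresh world 1, 0R1]
8. not p2, 1   [Box-rule on 4 via 0R1]
9. p1, 1   [implies-rule on 7 (branches; this branch)]
10. not Box not p2, 2   [neg-Box-rule on 5: fresh world 2, 0R2]
11. not p2, 2   [Box-rule on 4 via 0R2]
12. p2, 3   [neg-Box-rule on 10: fresh world 3, 2R3]
Accessibility: 0R0, 0R1, 0R2, 1R1, 2R2, 2R3, 3R3
Complete open branch: satisfiable in T, hence also in K (this T-model is also a K-model).
S4-tableau for the formula:
1. not (Box not p2 implies Box Box not p2) and Dia (p3 implies p1), 0
2. not (Box not p2 implies Box Box not p2), 0   [and-rule on 1]
3. Dia (p3 implies p1), 0   [and-rule on 1]
4. Box not p2, 0   [neg-implies-rule on 2]
5. not Box Box not p2, 0   [neg-implies-rule on 2]
6. not p2, 0   [Box-rule on 4 via 0R0]
7. p3 implies p1, 1   [Dia-rule on 3: fresh world 1, 0R1]
8. not p2, 1   [Box-rule on 4 via 0R1]
9. p1, 1   [implies-rule on 7 (branches; this branch)]
10. not Box not p2, 2   [neg-Box-rule on 5: fresh world 2, 0R2]
11. not p2, 2   [Box-rule on 4 via 0R2]
12. p2, 3   [neg-Box-rule on 10: fresh world 3, 2R3]
13. not p2, 3   [Box-rule on 4 via 0R3]
Accessibility: 0R0, 0R1, 0R2, 0R3, 1R1, 2R2, 2R3, 3R3
Branch closes: p2 and not p2 both at 3.
Every branch closes (one shown): unsatisfiable in S4, hence also in S5 (every S5-frame is an S4-frame).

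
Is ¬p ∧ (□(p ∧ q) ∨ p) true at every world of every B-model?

Invalid (countermodel exists)

Tableau for the negation ¬(¬p ∧ (□(p ∧ q) ∨ p)):
1. ¬(¬p ∧ (□(p ∧ q) ∨ p)), w0
2. ¬(□(p ∧ q) ∨ p), w0   [¬∧-rule on 1 (branches; this branch)]
3. ¬□(p ∧ q), w0   [¬∨-rule on 2]
4. ¬p, w0   [¬∨-rule on 2]
5. ¬(p ∧ q), w1   [¬□-rule on 3: fresh world w1, w0Rw1]
6. ¬q, w1   [¬∧-rule on 5 (branches; this branch)]
Accessibility: w0Rw0, w0Rw1, w1Rw0, w1Rw1
The negation has an open branch (countermodel exists).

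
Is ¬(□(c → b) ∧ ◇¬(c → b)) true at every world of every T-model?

Tableau for the negation □(c → b) ∧ ◇¬(c → b):
1. □(c → b) ∧ ◇¬(c → b), 0
2. □(c → b), 0
3. ◇¬(c → b), 0
4. c → b, 0
5. b, 0
6. ¬(c → b), 1
7. c, 1
8. ¬b, 1
9. c → b, 1
10. b, 1
Accessibility: 0R0, 0R1, 1R1
Branch closes: b and ¬b both at 1.
Every branch of the negation's tableau closes; the branch above is one of them.

Valid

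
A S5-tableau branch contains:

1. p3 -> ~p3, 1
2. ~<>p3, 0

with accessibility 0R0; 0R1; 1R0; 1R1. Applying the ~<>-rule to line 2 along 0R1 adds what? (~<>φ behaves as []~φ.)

~p3, 1

~<>φ behaves as []~φ: propagate the negated body to each accessible world.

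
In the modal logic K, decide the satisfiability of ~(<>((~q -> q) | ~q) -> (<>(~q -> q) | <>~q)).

Unsatisfiable

1. ~(<>((~q -> q) | ~q) -> (<>(~q -> q) | <>~q)), 0
2. <>((~q -> q) | ~q), 0   [~->-rule on 1]
3. ~(<>(~q -> q) | <>~q), 0   [~->-rule on 1]
4. ~<>(~q -> q), 0   [~|-rule on 3]
5. ~<>~q, 0   [~|-rule on 3]
6. (~q -> q) | ~q, 1   [<>-rule on 2: fresh world 1, 0R1]
7. ~(~q -> q), 1   [~<>-rule on 4 via 0R1]
8. ~q, 1   [~->-rule on 7]
9. q, 1   [~<>-rule on 5 via 0R1]
Accessibility: 0R1
Branch closes: q and ~q both at 1.
Every branch closes; the branch above is one of them.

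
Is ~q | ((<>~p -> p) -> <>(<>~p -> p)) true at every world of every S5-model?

Tableau for the negation ~(~q | ((<>~p -> p) -> <>(<>~p -> p))):
1. ~(~q | ((<>~p -> p) -> <>(<>~p -> p))), w0
2. q, w0   [~|-rule on 1]
3. ~((<>~p -> p) -> <>(<>~p -> p)), w0   [~|-rule on 1]
4. <>~p -> p, w0   [~->-rule on 3]
5. ~<>(<>~p -> p), w0   [~->-rule on 3]
6. ~(<>~p -> p), w0   [~<>-rule on 5 via w0Rw0]
7. <>~p, w0   [~->-rule on 6]
8. ~p, w0   [~->-rule on 6]
9. ~<>~p, w0   [->-rule on 4 (branches; this branch)]
10. p, w0   [~<>-rule on 9 via w0Rw0]
Accessibility: w0Rw0
Branch closes: p and ~p both at w0.
All branches of the negation close; one closing branch shown above.

Yes, valid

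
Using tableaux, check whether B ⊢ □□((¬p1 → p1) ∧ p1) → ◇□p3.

Tableau for the negation ¬(□□((¬p1 → p1) ∧ p1) → ◇□p3):
1. ¬(□□((¬p1 → p1) ∧ p1) → ◇□p3), w0
2. □□((¬p1 → p1) ∧ p1), w0
3. ¬◇□p3, w0
4. □((¬p1 → p1) ∧ p1), w0
5. ¬□p3, w0
6. (¬p1 → p1) ∧ p1, w0
7. ¬p1 → p1, w0
8. p1, w0
9. ¬p3, w1
10. □((¬p1 → p1) ∧ p1), w1
11. ¬□p3, w1
12. (¬p1 → p1) ∧ p1, w1
13. ¬p1 → p1, w1
14. p1, w1
15. ¬p3, w2
16. (¬p1 → p1) ∧ p1, w2
17. ¬p1 → p1, w2
18. p1, w2
Accessibility: w0Rw0, w0Rw1, w1Rw0, w1Rw1, w1Rw2, w2Rw1, w2Rw2
The negation has an open branch (countermodel exists).

Not valid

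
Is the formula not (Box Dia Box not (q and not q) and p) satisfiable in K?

Satisfiable (open branch found)

1. not (Box Dia Box not (q and not q) and p), u
2. not p, u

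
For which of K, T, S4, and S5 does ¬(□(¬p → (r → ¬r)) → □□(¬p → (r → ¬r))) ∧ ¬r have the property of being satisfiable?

K, T

T-tableau for the formula:
1. ¬(□(¬p → (r → ¬r)) → □□(¬p → (r → ¬r))) ∧ ¬r, 0
2. ¬(□(¬p → (r → ¬r)) → □□(¬p → (r → ¬r))), 0   [∧-rule on 1]
3. ¬r, 0   [∧-rule on 1]
4. □(¬p → (r → ¬r)), 0   [¬→-rule on 2]
5. ¬□□(¬p → (r → ¬r)), 0   [¬→-rule on 2]
6. ¬p → (r → ¬r), 0   [□-rule on 4 via 0R0]
7. r → ¬r, 0   [→-rule on 6 (branches; this branch)]
8. ¬□(¬p → (r → ¬r)), 1   [¬□-rule on 5: fresh world 1, 0R1]
9. ¬p → (r → ¬r), 1   [□-rule on 4 via 0R1]
10. r → ¬r, 1   [→-rule on 9 (branches; this branch)]
11. ¬r, 1   [→-rule on 10 (branches; this branch)]
12. ¬(¬p → (r → ¬r)), 2   [¬□-rule on 8: fresh world 2, 1R2]
13. ¬p, 2   [¬→-rule on 12]
14. ¬(r → ¬r), 2   [¬→-rule on 12]
15. r, 2   [¬→-rule on 14]
Accessibility: 0R0, 0R1, 1R1, 1R2, 2R2
Complete open branch: satisfiable in T, hence also in K (this T-model is also a K-model).
S4-tableau for the formula:
1. ¬(□(¬p → (r → ¬r)) → □□(¬p → (r → ¬r))) ∧ ¬r, 0
2. ¬(□(¬p → (r → ¬r)) → □□(¬p → (r → ¬r))), 0   [∧-rule on 1]
3. ¬r, 0   [∧-rule on 1]
4. □(¬p → (r → ¬r)), 0   [¬→-rule on 2]
5. ¬□□(¬p → (r → ¬r)), 0   [¬→-rule on 2]
6. ¬p → (r → ¬r), 0   [□-rule on 4 via 0R0]
7. r → ¬r, 0   [→-rule on 6 (branches; this branch)]
8. ¬□(¬p → (r → ¬r)), 1   [¬□-rule on 5: fresh world 1, 0R1]
9. ¬p → (r → ¬r), 1   [□-rule on 4 via 0R1]
10. r → ¬r, 1   [→-rule on 9 (branches; this branch)]
11. ¬r, 1   [→-rule on 10 (branches; this branch)]
12. ¬(¬p → (r → ¬r)), 2   [¬□-rule on 8: fresh world 2, 1R2]
13. ¬p, 2   [¬→-rule on 12]
14. ¬(r → ¬r), 2   [¬→-rule on 12]
15. r, 2   [¬→-rule on 14]
16. ¬p → (r → ¬r), 2   [□-rule on 4 via 0R2]
17. r → ¬r, 2   [→-rule on 16 (branches; this branch)]
18. ¬r, 2   [→-rule on 17 (branches; this branch)]
Accessibility: 0R0, 0R1, 0R2, 1R1, 1R2, 2R2
Branch closes: r and ¬r both at 2.
Every branch closes (one shown): unsatisfiable in S4, hence also in S5 (every S5-frame is an S4-frame).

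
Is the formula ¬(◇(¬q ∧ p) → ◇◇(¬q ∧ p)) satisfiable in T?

1. ¬(◇(¬q ∧ p) → ◇◇(¬q ∧ p)), w0
2. ◇(¬q ∧ p), w0
3. ¬◇◇(¬q ∧ p), w0
4. ¬◇(¬q ∧ p), w0
5. ¬(¬q ∧ p), w0
6. ¬p, w0
7. ¬q ∧ p, w1
8. ¬q, w1
9. p, w1
10. ¬◇(¬q ∧ p), w1
11. ¬(¬q ∧ p), w1
12. ¬p, w1
Accessibility: w0Rw0, w0Rw1, w1Rw1
Branch closes: p and ¬p both at w1.
Every branch closes; the branch above is one of them.

Unsatisfiable (every branch closes)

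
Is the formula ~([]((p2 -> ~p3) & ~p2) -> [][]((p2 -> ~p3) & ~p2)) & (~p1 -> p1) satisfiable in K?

1. ~([]((p2 -> ~p3) & ~p2) -> [][]((p2 -> ~p3) & ~p2)) & (~p1 -> p1), 0
2. ~([]((p2 -> ~p3) & ~p2) -> [][]((p2 -> ~p3) & ~p2)), 0
3. ~p1 -> p1, 0
4. []((p2 -> ~p3) & ~p2), 0
5. ~[][]((p2 -> ~p3) & ~p2), 0
6. p1, 0
7. ~[]((p2 -> ~p3) & ~p2), 1
8. (p2 -> ~p3) & ~p2, 1
9. p2 -> ~p3, 1
10. ~p2, 1
11. ~p3, 1
12. ~((p2 -> ~p3) & ~p2), 2
13. p2, 2
Accessibility: 0R1, 1R2

Yes, satisfiable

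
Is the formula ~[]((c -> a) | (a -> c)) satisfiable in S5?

1. ~[]((c -> a) | (a -> c)), 0
2. ~((c -> a) | (a -> c)), 1   [~[]-rule on 1: fresh world 1, 0R1]
3. ~(c -> a), 1   [~|-rule on 2]
4. ~(a -> c), 1   [~|-rule on 2]
5. c, 1   [~->-rule on 3]
6. ~a, 1   [~->-rule on 3]
7. a, 1   [~->-rule on 4]
8. ~c, 1   [~->-rule on 4]
Accessibility: 0R0, 0R1, 1R0, 1R1
Branch closes: a and ~a both at 1.
All branches of the tableau close; one closing branch shown above.

No, unsatisfiable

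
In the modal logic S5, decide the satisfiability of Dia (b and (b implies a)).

Yes, satisfiable

1. Dia (b and (b implies a)), u
2. b and (b implies a), v   [Dia-rule on 1: fresh world v, uRv]
3. b, v   [and-rule on 2]
4. b implies a, v   [and-rule on 2]
5. a, v   [implies-rule on 4 (branches; this branch)]
Accessibility: uRu, uRv, vRu, vRv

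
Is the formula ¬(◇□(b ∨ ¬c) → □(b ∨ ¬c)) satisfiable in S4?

Satisfiable (open branch found)

1. ¬(◇□(b ∨ ¬c) → □(b ∨ ¬c)), 0
2. ◇□(b ∨ ¬c), 0   [¬→-rule on 1]
3. ¬□(b ∨ ¬c), 0   [¬→-rule on 1]
4. □(b ∨ ¬c), 1   [◇-rule on 2: fresh world 1, 0R1]
5. b ∨ ¬c, 1   [□-rule on 4 via 1R1]
6. ¬c, 1   [∨-rule on 5 (branches; this branch)]
7. ¬(b ∨ ¬c), 2   [¬□-rule on 3: fresh world 2, 0R2]
8. ¬b, 2   [¬∨-rule on 7]
9. c, 2   [¬∨-rule on 7]
Accessibility: 0R0, 0R1, 0R2, 1R1, 2R2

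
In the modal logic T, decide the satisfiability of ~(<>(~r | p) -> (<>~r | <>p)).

No, unsatisfiable

1. ~(<>(~r | p) -> (<>~r | <>p)), 0
2. <>(~r | p), 0   [~->-rule on 1]
3. ~(<>~r | <>p), 0   [~->-rule on 1]
4. ~<>~r, 0   [~|-rule on 3]
5. ~<>p, 0   [~|-rule on 3]
6. r, 0   [~<>-rule on 4 via 0R0]
7. ~p, 0   [~<>-rule on 5 via 0R0]
8. ~r | p, 1   [<>-rule on 2: fresh world 1, 0R1]
9. r, 1   [~<>-rule on 4 via 0R1]
10. ~p, 1   [~<>-rule on 5 via 0R1]
11. p, 1   [|-rule on 8 (branches; this branch)]
Accessibility: 0R0, 0R1, 1R1
Branch closes: p and ~p both at 1.
(One branch shown.) All branches close.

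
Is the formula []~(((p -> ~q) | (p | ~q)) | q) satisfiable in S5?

1. []~(((p -> ~q) | (p | ~q)) | q), 0
2. ~(((p -> ~q) | (p | ~q)) | q), 0
3. ~((p -> ~q) | (p | ~q)), 0
4. ~q, 0
5. ~(p -> ~q), 0
6. ~(p | ~q), 0
7. p, 0
8. q, 0
Accessibility: 0R0
Branch closes: q and ~q both at 0.
Every branch closes; the branch above is one of them.

Unsatisfiable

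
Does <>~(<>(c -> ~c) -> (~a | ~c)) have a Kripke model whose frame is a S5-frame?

Satisfiable (open branch found)

1. <>~(<>(c -> ~c) -> (~a | ~c)), w0
2. ~(<>(c -> ~c) -> (~a | ~c)), w1
3. <>(c -> ~c), w1
4. ~(~a | ~c), w1
5. a, w1
6. c, w1
7. c -> ~c, w2
8. ~c, w2
Accessibility: w0Rw0, w0Rw1, w0Rw2, w1Rw0, w1Rw1, w1Rw2, w2Rw0, w2Rw1, w2Rw2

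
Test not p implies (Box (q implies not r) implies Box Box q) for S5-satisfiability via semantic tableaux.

1. not p implies (Box (q implies not r) implies Box Box q), 0
2. Box (q implies not r) implies Box Box q, 0
3. Box Box q, 0
4. Box q, 0
5. q, 0
Accessibility: 0R0

Satisfiable (open branch found)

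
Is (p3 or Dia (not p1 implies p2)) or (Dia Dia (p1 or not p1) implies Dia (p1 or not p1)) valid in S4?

Valid

Tableau for the negation not ((p3 or Dia (not p1 implies p2)) or (Dia Dia (p1 or not p1) implies Dia (p1 or not p1))):
1. not ((p3 or Dia (not p1 implies p2)) or (Dia Dia (p1 or not p1) implies Dia (p1 or not p1))), w0
2. not (p3 or Dia (not p1 implies p2)), w0   [neg-or-rule on 1]
3. not (Dia Dia (p1 or not p1) implies Dia (p1 or not p1)), w0   [neg-or-rule on 1]
4. not p3, w0   [neg-or-rule on 2]
5. not Dia (not p1 implies p2), w0   [neg-or-rule on 2]
6. Dia Dia (p1 or not p1), w0   [neg-implies-rule on 3]
7. not Dia (p1 or not p1), w0   [neg-implies-rule on 3]
8. not (not p1 implies p2), w0   [neg-Dia-rule on 5 via w0Rw0]
9. not p1, w0   [neg-implies-rule on 8]
10. not p2, w0   [neg-implies-rule on 8]
11. not (p1 or not p1), w0   [neg-Dia-rule on 7 via w0Rw0]
12. p1, w0   [neg-or-rule on 11]
Accessibility: w0Rw0
Branch closes: p1 and not p1 both at w0.
All branches of the negation close; one closing branch shown above.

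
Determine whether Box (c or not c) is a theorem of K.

Yes, valid

Tableau for the negation not Box (c or not c):
1. not Box (c or not c), 0
2. not (c or not c), 1
3. not c, 1
4. c, 1
Accessibility: 0R1
Branch closes: c and not c both at 1.
Every branch of the negation's tableau closes; the branch above is one of them.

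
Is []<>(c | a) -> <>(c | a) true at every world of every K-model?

No, not valid

Tableau for the negation ~([]<>(c | a) -> <>(c | a)):
1. ~([]<>(c | a) -> <>(c | a)), w0
2. []<>(c | a), w0
3. ~<>(c | a), w0
The negation has an open branch (countermodel exists).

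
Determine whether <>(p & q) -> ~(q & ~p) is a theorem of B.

Not valid

Tableau for the negation ~(<>(p & q) -> ~(q & ~p)):
1. ~(<>(p & q) -> ~(q & ~p)), 0
2. <>(p & q), 0
3. q & ~p, 0
4. q, 0
5. ~p, 0
6. p & q, 1
7. p, 1
8. q, 1
Accessibility: 0R0, 0R1, 1R0, 1R1
The negation has an open branch (countermodel exists).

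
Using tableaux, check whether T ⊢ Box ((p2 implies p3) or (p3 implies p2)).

Valid

Tableau for the negation not Box ((p2 implies p3) or (p3 implies p2)):
1. not Box ((p2 implies p3) or (p3 implies p2)), u
2. not ((p2 implies p3) or (p3 implies p2)), v   [neg-Box-rule on 1: fresh world v, uRv]
3. not (p2 implies p3), v   [neg-or-rule on 2]
4. not (p3 implies p2), v   [neg-or-rule on 2]
5. p2, v   [neg-implies-rule on 3]
6. not p3, v   [neg-implies-rule on 3]
7. p3, v   [neg-implies-rule on 4]
8. not p2, v   [neg-implies-rule on 4]
Accessibility: uRu, uRv, vRv
Branch closes: p3 and not p3 both at v.
All branches of the negation close; one closing branch shown above.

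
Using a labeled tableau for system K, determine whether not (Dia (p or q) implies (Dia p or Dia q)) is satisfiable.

Unsatisfiable (every branch closes)

1. not (Dia (p or q) implies (Dia p or Dia q)), u
2. Dia (p or q), u
3. not (Dia p or Dia q), u
4. not Dia p, u
5. not Dia q, u
6. p or q, v
7. not p, v
8. not q, v
9. q, v
Accessibility: uRv
Branch closes: q and not q both at v.
(One branch shown.) All branches close.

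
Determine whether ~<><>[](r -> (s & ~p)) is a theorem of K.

Tableau for the negation <><>[](r -> (s & ~p)):
1. <><>[](r -> (s & ~p)), u
2. <>[](r -> (s & ~p)), v
3. [](r -> (s & ~p)), w
Accessibility: uRv, vRw
The negation has an open branch (countermodel exists).

No, not valid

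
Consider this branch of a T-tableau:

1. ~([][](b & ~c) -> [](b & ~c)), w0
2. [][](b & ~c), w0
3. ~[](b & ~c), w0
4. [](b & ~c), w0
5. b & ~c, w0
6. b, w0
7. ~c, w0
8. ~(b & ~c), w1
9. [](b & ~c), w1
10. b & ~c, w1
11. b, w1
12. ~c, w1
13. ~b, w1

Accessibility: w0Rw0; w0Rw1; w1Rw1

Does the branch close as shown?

Both b and ~b appear at w1.

Closed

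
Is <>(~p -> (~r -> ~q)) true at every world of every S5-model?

Invalid (countermodel exists)

Tableau for the negation ~<>(~p -> (~r -> ~q)):
1. ~<>(~p -> (~r -> ~q)), 0
2. ~(~p -> (~r -> ~q)), 0
3. ~p, 0
4. ~(~r -> ~q), 0
5. ~r, 0
6. q, 0
Accessibility: 0R0
The negation has an open branch (countermodel exists).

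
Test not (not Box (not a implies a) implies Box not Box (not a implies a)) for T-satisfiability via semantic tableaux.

Satisfiable

1. not (not Box (not a implies a) implies Box not Box (not a implies a)), 0
2. not Box (not a implies a), 0
3. not Box not Box (not a implies a), 0
4. not (not a implies a), 1
5. not a, 1
6. Box (not a implies a), 2
7. not a implies a, 2
8. a, 2
Accessibility: 0R0, 0R1, 0R2, 1R1, 2R2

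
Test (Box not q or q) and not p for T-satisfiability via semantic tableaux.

Yes, satisfiable

1. (Box not q or q) and not p, 0
2. Box not q or q, 0   [and-rule on 1]
3. not p, 0   [and-rule on 1]
4. q, 0   [or-rule on 2 (branches; this branch)]
Accessibility: 0R0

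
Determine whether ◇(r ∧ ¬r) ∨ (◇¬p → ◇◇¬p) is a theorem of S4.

Tableau for the negation ¬(◇(r ∧ ¬r) ∨ (◇¬p → ◇◇¬p)):
1. ¬(◇(r ∧ ¬r) ∨ (◇¬p → ◇◇¬p)), 0
2. ¬◇(r ∧ ¬r), 0
3. ¬(◇¬p → ◇◇¬p), 0
4. ◇¬p, 0
5. ¬◇◇¬p, 0
6. ¬(r ∧ ¬r), 0
7. ¬◇¬p, 0
8. p, 0
9. r, 0
10. ¬p, 1
11. ¬(r ∧ ¬r), 1
12. ¬◇¬p, 1
13. p, 1
Accessibility: 0R0, 0R1, 1R1
Branch closes: p and ¬p both at 1.
Every branch of the negation's tableau closes; the branch above is one of them.

Valid in S4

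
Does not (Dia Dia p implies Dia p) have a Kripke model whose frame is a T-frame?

1. not (Dia Dia p implies Dia p), 0
2. Dia Dia p, 0   [neg-implies-rule on 1]
3. not Dia p, 0   [neg-implies-rule on 1]
4. not p, 0   [neg-Dia-rule on 3 via 0R0]
5. Dia p, 1   [Dia-rule on 2: fresh world 1, 0R1]
6. not p, 1   [neg-Dia-rule on 3 via 0R1]
7. p, 2   [Dia-rule on 5: fresh world 2, 1R2]
Accessibility: 0R0, 0R1, 1R1, 1R2, 2R2

Satisfiable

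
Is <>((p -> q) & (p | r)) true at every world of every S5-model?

No, not valid

Tableau for the negation ~<>((p -> q) & (p | r)):
1. ~<>((p -> q) & (p | r)), u
2. ~((p -> q) & (p | r)), u
3. ~(p | r), u
4. ~p, u
5. ~r, u
Accessibility: uRu
The negation has an open branch (countermodel exists).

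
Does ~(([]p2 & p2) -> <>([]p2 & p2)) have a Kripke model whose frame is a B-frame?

Unsatisfiable (every branch closes)

1. ~(([]p2 & p2) -> <>([]p2 & p2)), u
2. []p2 & p2, u   [~->-rule on 1]
3. ~<>([]p2 & p2), u   [~->-rule on 1]
4. []p2, u   [&-rule on 2]
5. p2, u   [&-rule on 2]
6. ~([]p2 & p2), u   [~<>-rule on 3 via uRu]
7. ~[]p2, u   [~&-rule on 6 (branches; this branch)]
8. ~p2, v   [~[]-rule on 7: fresh world v, uRv]
9. ~([]p2 & p2), v   [~<>-rule on 3 via uRv]
10. p2, v   [[]-rule on 4 via uRv]
Accessibility: uRu, uRv, vRu, vRv
Branch closes: p2 and ~p2 both at v.
Every branch closes; the branch above is one of them.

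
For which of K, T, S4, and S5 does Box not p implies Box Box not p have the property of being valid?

S4, S5

T-tableau for the negation not (Box not p implies Box Box not p):
1. not (Box not p implies Box Box not p), u
2. Box not p, u
3. not Box Box not p, u
4. not p, u
5. not Box not p, v
6. not p, v
7. p, w
Accessibility: uRu, uRv, vRv, vRw, wRw
Complete open branch: countermodel on a T-frame, so not valid in T, nor in K (the same frame is also a K-frame).
S4-tableau for the negation not (Box not p implies Box Box not p):
1. not (Box not p implies Box Box not p), u
2. Box not p, u
3. not Box Box not p, u
4. not p, u
5. not Box not p, v
6. not p, v
7. p, w
8. not p, w
Accessibility: uRu, uRv, uRw, vRv, vRw, wRw
Branch closes: p and not p both at w.
Every branch closes (one shown): valid in S4, hence also in S5 (every theorem of S4 is a theorem of S5).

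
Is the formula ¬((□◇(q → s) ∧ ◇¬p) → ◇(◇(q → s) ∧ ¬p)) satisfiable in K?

No, unsatisfiable

1. ¬((□◇(q → s) ∧ ◇¬p) → ◇(◇(q → s) ∧ ¬p)), w0
2. □◇(q → s) ∧ ◇¬p, w0   [¬→-rule on 1]
3. ¬◇(◇(q → s) ∧ ¬p), w0   [¬→-rule on 1]
4. □◇(q → s), w0   [∧-rule on 2]
5. ◇¬p, w0   [∧-rule on 2]
6. ¬p, w1   [◇-rule on 5: fresh world w1, w0Rw1]
7. ¬(◇(q → s) ∧ ¬p), w1   [¬◇-rule on 3 via w0Rw1]
8. ◇(q → s), w1   [□-rule on 4 via w0Rw1]
9. ¬◇(q → s), w1   [¬∧-rule on 7 (branches; this branch)]
10. q → s, w2   [◇-rule on 8: fresh world w2, w1Rw2]
11. ¬(q → s), w2   [¬◇-rule on 9 via w1Rw2]
12. q, w2   [¬→-rule on 11]
13. ¬s, w2   [¬→-rule on 11]
14. s, w2   [→-rule on 10 (branches; this branch)]
Accessibility: w0Rw1, w1Rw2
Branch closes: s and ¬s both at w2.
(One branch shown.) All branches close.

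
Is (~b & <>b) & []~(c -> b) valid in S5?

Tableau for the negation ~((~b & <>b) & []~(c -> b)):
1. ~((~b & <>b) & []~(c -> b)), u
2. ~[]~(c -> b), u   [~&-rule on 1 (branches; this branch)]
3. c -> b, v   [~[]-rule on 2: fresh world v, uRv]
4. b, v   [->-rule on 3 (branches; this branch)]
Accessibility: uRu, uRv, vRu, vRv
The negation has an open branch (countermodel exists).

Invalid (countermodel exists)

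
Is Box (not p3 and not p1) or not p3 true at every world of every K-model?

No, not valid

Tableau for the negation not (Box (not p3 and not p1) or not p3):
1. not (Box (not p3 and not p1) or not p3), u
2. not Box (not p3 and not p1), u   [neg-or-rule on 1]
3. p3, u   [neg-or-rule on 1]
4. not (not p3 and not p1), v   [neg-Box-rule on 2: fresh world v, uRv]
5. p1, v   [neg-and-rule on 4 (branches; this branch)]
Accessibility: uRv
The negation has an open branch (countermodel exists).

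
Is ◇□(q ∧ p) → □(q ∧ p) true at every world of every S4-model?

No, not valid

Tableau for the negation ¬(◇□(q ∧ p) → □(q ∧ p)):
1. ¬(◇□(q ∧ p) → □(q ∧ p)), 0
2. ◇□(q ∧ p), 0   [¬→-rule on 1]
3. ¬□(q ∧ p), 0   [¬→-rule on 1]
4. □(q ∧ p), 1   [◇-rule on 2: fresh world 1, 0R1]
5. q ∧ p, 1   [□-rule on 4 via 1R1]
6. q, 1   [∧-rule on 5]
7. p, 1   [∧-rule on 5]
8. ¬(q ∧ p), 2   [¬□-rule on 3: fresh world 2, 0R2]
9. ¬p, 2   [¬∧-rule on 8 (branches; this branch)]
Accessibility: 0R0, 0R1, 0R2, 1R1, 2R2
The negation has an open branch (countermodel exists).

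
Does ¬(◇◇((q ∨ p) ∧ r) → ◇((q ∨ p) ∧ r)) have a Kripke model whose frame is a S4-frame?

No, unsatisfiable

1. ¬(◇◇((q ∨ p) ∧ r) → ◇((q ∨ p) ∧ r)), w0
2. ◇◇((q ∨ p) ∧ r), w0
3. ¬◇((q ∨ p) ∧ r), w0
4. ¬((q ∨ p) ∧ r), w0
5. ¬(q ∨ p), w0
6. ¬q, w0
7. ¬p, w0
8. ◇((q ∨ p) ∧ r), w1
9. ¬((q ∨ p) ∧ r), w1
10. ¬(q ∨ p), w1
11. ¬q, w1
12. ¬p, w1
13. (q ∨ p) ∧ r, w2
14. q ∨ p, w2
15. r, w2
16. ¬((q ∨ p) ∧ r), w2
17. p, w2
18. ¬(q ∨ p), w2
19. ¬q, w2
20. ¬p, w2
Accessibility: w0Rw0, w0Rw1, w0Rw2, w1Rw1, w1Rw2, w2Rw2
Branch closes: p and ¬p both at w2.
Every branch closes; the branch above is one of them.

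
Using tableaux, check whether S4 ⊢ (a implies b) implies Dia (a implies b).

Valid in S4

Tableau for the negation not ((a implies b) implies Dia (a implies b)):
1. not ((a implies b) implies Dia (a implies b)), u
2. a implies b, u
3. not Dia (a implies b), u
4. not (a implies b), u
5. a, u
6. not b, u
7. b, u
Accessibility: uRu
Branch closes: b and not b both at u.
All branches of the negation close; one closing branch shown above.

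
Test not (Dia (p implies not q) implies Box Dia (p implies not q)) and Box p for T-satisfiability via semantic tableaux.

Satisfiable

1. not (Dia (p implies not q) implies Box Dia (p implies not q)) and Box p, 0
2. not (Dia (p implies not q) implies Box Dia (p implies not q)), 0   [and-rule on 1]
3. Box p, 0   [and-rule on 1]
4. Dia (p implies not q), 0   [neg-implies-rule on 2]
5. not Box Dia (p implies not q), 0   [neg-implies-rule on 2]
6. p, 0   [Box-rule on 3 via 0R0]
7. p implies not q, 1   [Dia-rule on 4: fresh world 1, 0R1]
8. p, 1   [Box-rule on 3 via 0R1]
9. not q, 1   [implies-rule on 7 (branches; this branch)]
10. not Dia (p implies not q), 2   [neg-Box-rule on 5: fresh world 2, 0R2]
11. p, 2   [Box-rule on 3 via 0R2]
12. not (p implies not q), 2   [neg-Dia-rule on 10 via 2R2]
13. q, 2   [neg-implies-rule on 12]
Accessibility: 0R0, 0R1, 0R2, 1R1, 2R2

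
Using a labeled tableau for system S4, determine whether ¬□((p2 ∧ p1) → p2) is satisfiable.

1. ¬□((p2 ∧ p1) → p2), w0
2. ¬((p2 ∧ p1) → p2), w1
3. p2 ∧ p1, w1
4. ¬p2, w1
5. p2, w1
6. p1, w1
Accessibility: w0Rw0, w0Rw1, w1Rw1
Branch closes: p2 and ¬p2 both at w1.
(One branch shown.) All branches close.

No, unsatisfiable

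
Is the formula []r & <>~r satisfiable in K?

Unsatisfiable (every branch closes)

1. []r & <>~r, u
2. []r, u   [&-rule on 1]
3. <>~r, u   [&-rule on 1]
4. ~r, v   [<>-rule on 3: fresh world v, uRv]
5. r, v   [[]-rule on 2 via uRv]
Accessibility: uRv
Branch closes: r and ~r both at v.
(One branch shown.) All branches close.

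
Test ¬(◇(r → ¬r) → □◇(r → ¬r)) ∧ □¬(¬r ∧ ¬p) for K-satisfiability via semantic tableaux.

1. ¬(◇(r → ¬r) → □◇(r → ¬r)) ∧ □¬(¬r ∧ ¬p), 0
2. ¬(◇(r → ¬r) → □◇(r → ¬r)), 0   [∧-rule on 1]
3. □¬(¬r ∧ ¬p), 0   [∧-rule on 1]
4. ◇(r → ¬r), 0   [¬→-rule on 2]
5. ¬□◇(r → ¬r), 0   [¬→-rule on 2]
6. r → ¬r, 1   [◇-rule on 4: fresh world 1, 0R1]
7. ¬(¬r ∧ ¬p), 1   [□-rule on 3 via 0R1]
8. ¬r, 1   [→-rule on 6 (branches; this branch)]
9. p, 1   [¬∧-rule on 7 (branches; this branch)]
10. ¬◇(r → ¬r), 2   [¬□-rule on 5: fresh world 2, 0R2]
11. ¬(¬r ∧ ¬p), 2   [□-rule on 3 via 0R2]
12. p, 2   [¬∧-rule on 11 (branches; this branch)]
Accessibility: 0R1, 0R2

Satisfiable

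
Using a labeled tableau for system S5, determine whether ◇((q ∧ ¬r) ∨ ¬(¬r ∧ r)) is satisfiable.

1. ◇((q ∧ ¬r) ∨ ¬(¬r ∧ r)), u
2. (q ∧ ¬r) ∨ ¬(¬r ∧ r), v
3. ¬(¬r ∧ r), v
4. ¬r, v
Accessibility: uRu, uRv, vRu, vRv

Satisfiable (open branch found)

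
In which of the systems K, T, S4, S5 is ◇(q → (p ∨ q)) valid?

T, S4, S5

T-tableau for the negation ¬◇(q → (p ∨ q)):
1. ¬◇(q → (p ∨ q)), u
2. ¬(q → (p ∨ q)), u
3. q, u
4. ¬(p ∨ q), u
5. ¬p, u
6. ¬q, u
Accessibility: uRu
Branch closes: q and ¬q both at u.
Every branch closes (one shown): valid in T, hence also in S4, S5 (every theorem of T is a theorem of S4 and S5).
K-tableau for the negation ¬◇(q → (p ∨ q)):
1. ¬◇(q → (p ∨ q)), u
Complete open branch: countermodel on a K-frame, so not valid in K.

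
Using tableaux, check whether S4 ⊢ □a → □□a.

Tableau for the negation ¬(□a → □□a):
1. ¬(□a → □□a), w0
2. □a, w0
3. ¬□□a, w0
4. a, w0
5. ¬□a, w1
6. a, w1
7. ¬a, w2
8. a, w2
Accessibility: w0Rw0, w0Rw1, w0Rw2, w1Rw1, w1Rw2, w2Rw2
Branch closes: a and ¬a both at w2.
All branches of the negation close; one closing branch shown above.

Valid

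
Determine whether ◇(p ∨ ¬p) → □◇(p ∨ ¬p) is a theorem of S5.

Valid in S5

Tableau for the negation ¬(◇(p ∨ ¬p) → □◇(p ∨ ¬p)):
1. ¬(◇(p ∨ ¬p) → □◇(p ∨ ¬p)), w0
2. ◇(p ∨ ¬p), w0
3. ¬□◇(p ∨ ¬p), w0
4. p ∨ ¬p, w1
5. ¬p, w1
6. ¬◇(p ∨ ¬p), w2
7. ¬(p ∨ ¬p), w0
8. ¬p, w0
9. p, w0
Accessibility: w0Rw0, w0Rw1, w0Rw2, w1Rw0, w1Rw1, w1Rw2, w2Rw0, w2Rw1, w2Rw2
Branch closes: p and ¬p both at w0.
Every branch of the negation's tableau closes; the branch above is one of them.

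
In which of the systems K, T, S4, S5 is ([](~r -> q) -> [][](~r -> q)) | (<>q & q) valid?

S4, S5

T-tableau for the negation ~(([](~r -> q) -> [][](~r -> q)) | (<>q & q)):
1. ~(([](~r -> q) -> [][](~r -> q)) | (<>q & q)), u
2. ~([](~r -> q) -> [][](~r -> q)), u   [~|-rule on 1]
3. ~(<>q & q), u   [~|-rule on 1]
4. [](~r -> q), u   [~->-rule on 2]
5. ~[][](~r -> q), u   [~->-rule on 2]
6. ~r -> q, u   [[]-rule on 4 via uRu]
7. ~q, u   [~&-rule on 3 (branches; this branch)]
8. r, u   [->-rule on 6 (branches; this branch)]
9. ~[](~r -> q), v   [~[]-rule on 5: fresh world v, uRv]
10. ~r -> q, v   [[]-rule on 4 via uRv]
11. q, v   [->-rule on 10 (branches; this branch)]
12. ~(~r -> q), w   [~[]-rule on 9: fresh world w, vRw]
13. ~r, w   [~->-rule on 12]
14. ~q, w   [~->-rule on 12]
Accessibility: uRu, uRv, vRv, vRw, wRw
Complete open branch: countermodel on a T-frame, so not valid in T, nor in K (the same frame is also a K-frame).
S4-tableau for the negation ~(([](~r -> q) -> [][](~r -> q)) | (<>q & q)):
1. ~(([](~r -> q) -> [][](~r -> q)) | (<>q & q)), u
2. ~([](~r -> q) -> [][](~r -> q)), u   [~|-rule on 1]
3. ~(<>q & q), u   [~|-rule on 1]
4. [](~r -> q), u   [~->-rule on 2]
5. ~[][](~r -> q), u   [~->-rule on 2]
6. ~r -> q, u   [[]-rule on 4 via uRu]
7. ~<>q, u   [~&-rule on 3 (branches; this branch)]
8. ~q, u   [~<>-rule on 7 via uRu]
9. r, u   [->-rule on 6 (branches; this branch)]
10. ~[](~r -> q), v   [~[]-rule on 5: fresh world v, uRv]
11. ~r -> q, v   [[]-rule on 4 via uRv]
12. ~q, v   [~<>-rule on 7 via uRv]
13. r, v   [->-rule on 11 (branches; this branch)]
14. ~(~r -> q), w   [~[]-rule on 10: fresh world w, vRw]
15. ~r, w   [~->-rule on 14]
16. ~q, w   [~->-rule on 14]
17. ~r -> q, w   [[]-rule on 4 via uRw]
18. q, w   [->-rule on 17 (branches; this branch)]
Accessibility: uRu, uRv, uRw, vRv, vRw, wRw
Branch closes: q and ~q both at w.
Every branch closes (one shown): valid in S4, hence also in S5 (every theorem of S4 is a theorem of S5).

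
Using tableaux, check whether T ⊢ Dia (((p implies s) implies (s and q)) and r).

Invalid (countermodel exists)

Tableau for the negation not Dia (((p implies s) implies (s and q)) and r):
1. not Dia (((p implies s) implies (s and q)) and r), 0
2. not (((p implies s) implies (s and q)) and r), 0   [neg-Dia-rule on 1 via 0R0]
3. not r, 0   [neg-and-rule on 2 (branches; this branch)]
Accessibility: 0R0
The negation has an open branch (countermodel exists).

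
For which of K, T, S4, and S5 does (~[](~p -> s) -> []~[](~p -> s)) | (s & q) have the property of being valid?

S5-tableau for the negation ~((~[](~p -> s) -> []~[](~p -> s)) | (s & q)):
1. ~((~[](~p -> s) -> []~[](~p -> s)) | (s & q)), w0
2. ~(~[](~p -> s) -> []~[](~p -> s)), w0
3. ~(s & q), w0
4. ~[](~p -> s), w0
5. ~[]~[](~p -> s), w0
6. ~q, w0
7. ~(~p -> s), w1
8. ~p, w1
9. ~s, w1
10. [](~p -> s), w2
11. ~p -> s, w0
12. ~p -> s, w1
13. ~p -> s, w2
14. s, w0
15. s, w1
Accessibility: w0Rw0, w0Rw1, w0Rw2, w1Rw0, w1Rw1, w1Rw2, w2Rw0, w2Rw1, w2Rw2
Branch closes: s and ~s both at w1.
Every branch closes (one shown): valid in S5.
S4-tableau for the negation ~((~[](~p -> s) -> []~[](~p -> s)) | (s & q)):
1. ~((~[](~p -> s) -> []~[](~p -> s)) | (s & q)), w0
2. ~(~[](~p -> s) -> []~[](~p -> s)), w0
3. ~(s & q), w0
4. ~[](~p -> s), w0
5. ~[]~[](~p -> s), w0
6. ~q, w0
7. ~(~p -> s), w1
8. ~p, w1
9. ~s, w1
10. [](~p -> s), w2
11. ~p -> s, w2
12. s, w2
Accessibility: w0Rw0, w0Rw1, w0Rw2, w1Rw1, w2Rw2
Complete open branch: countermodel on an S4-frame, so not valid in S4, nor in K, T (the same frame is also a K-frame and a T-frame).

S5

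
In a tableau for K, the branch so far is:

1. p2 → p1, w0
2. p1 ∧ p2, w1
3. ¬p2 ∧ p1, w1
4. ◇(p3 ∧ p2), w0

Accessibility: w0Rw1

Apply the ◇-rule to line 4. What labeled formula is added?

a fresh world w2 with w0Rw2, and p3 ∧ p2 at w2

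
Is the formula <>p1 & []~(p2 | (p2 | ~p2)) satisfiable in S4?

Unsatisfiable (every branch closes)

1. <>p1 & []~(p2 | (p2 | ~p2)), 0
2. <>p1, 0
3. []~(p2 | (p2 | ~p2)), 0
4. ~(p2 | (p2 | ~p2)), 0
5. ~p2, 0
6. ~(p2 | ~p2), 0
7. p2, 0
Accessibility: 0R0
Branch closes: p2 and ~p2 both at 0.
Every branch closes; the branch above is one of them.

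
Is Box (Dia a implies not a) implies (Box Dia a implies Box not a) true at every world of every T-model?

Tableau for the negation not (Box (Dia a implies not a) implies (Box Dia a implies Box not a)):
1. not (Box (Dia a implies not a) implies (Box Dia a implies Box not a)), w0
2. Box (Dia a implies not a), w0   [neg-implies-rule on 1]
3. not (Box Dia a implies Box not a), w0   [neg-implies-rule on 1]
4. Box Dia a, w0   [neg-implies-rule on 3]
5. not Box not a, w0   [neg-implies-rule on 3]
6. Dia a implies not a, w0   [Box-rule on 2 via w0Rw0]
7. Dia a, w0   [Box-rule on 4 via w0Rw0]
8. not a, w0   [implies-rule on 6 (branches; this branch)]
9. a, w1   [neg-Box-rule on 5: fresh world w1, w0Rw1]
10. Dia a implies not a, w1   [Box-rule on 2 via w0Rw1]
11. Dia a, w1   [Box-rule on 4 via w0Rw1]
12. not Dia a, w1   [implies-rule on 10 (branches; this branch)]
13. not a, w1   [neg-Dia-rule on 12 via w1Rw1]
Accessibility: w0Rw0, w0Rw1, w1Rw1
Branch closes: a and not a both at w1.
Every branch of the negation's tableau closes; the branch above is one of them.

Yes, valid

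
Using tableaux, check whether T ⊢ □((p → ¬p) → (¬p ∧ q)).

Tableau for the negation ¬□((p → ¬p) → (¬p ∧ q)):
1. ¬□((p → ¬p) → (¬p ∧ q)), w0
2. ¬((p → ¬p) → (¬p ∧ q)), w1   [¬□-rule on 1: fresh world w1, w0Rw1]
3. p → ¬p, w1   [¬→-rule on 2]
4. ¬(¬p ∧ q), w1   [¬→-rule on 2]
5. ¬p, w1   [→-rule on 3 (branches; this branch)]
6. ¬q, w1   [¬∧-rule on 4 (branches; this branch)]
Accessibility: w0Rw0, w0Rw1, w1Rw1
The negation has an open branch (countermodel exists).

Not valid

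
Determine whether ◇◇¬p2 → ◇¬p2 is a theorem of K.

Not valid

Tableau for the negation ¬(◇◇¬p2 → ◇¬p2):
1. ¬(◇◇¬p2 → ◇¬p2), w0
2. ◇◇¬p2, w0   [¬→-rule on 1]
3. ¬◇¬p2, w0   [¬→-rule on 1]
4. ◇¬p2, w1   [◇-rule on 2: fresh world w1, w0Rw1]
5. p2, w1   [¬◇-rule on 3 via w0Rw1]
6. ¬p2, w2   [◇-rule on 4: fresh world w2, w1Rw2]
Accessibility: w0Rw1, w1Rw2
The negation has an open branch (countermodel exists).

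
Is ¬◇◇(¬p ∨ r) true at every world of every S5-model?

Invalid (countermodel exists)

Tableau for the negation ◇◇(¬p ∨ r):
1. ◇◇(¬p ∨ r), 0
2. ◇(¬p ∨ r), 1
3. ¬p ∨ r, 2
4. r, 2
Accessibility: 0R0, 0R1, 0R2, 1R0, 1R1, 1R2, 2R0, 2R1, 2R2
The negation has an open branch (countermodel exists).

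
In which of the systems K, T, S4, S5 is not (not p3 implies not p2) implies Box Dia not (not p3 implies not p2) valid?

S5-tableau for the negation not (not (not p3 implies not p2) implies Box Dia not (not p3 implies not p2)):
1. not (not (not p3 implies not p2) implies Box Dia not (not p3 implies not p2)), w0
2. not (not p3 implies not p2), w0
3. not Box Dia not (not p3 implies not p2), w0
4. not p3, w0
5. p2, w0
6. not Dia not (not p3 implies not p2), w1
7. not p3 implies not p2, w0
8. not p3 implies not p2, w1
9. not p2, w0
Accessibility: w0Rw0, w0Rw1, w1Rw0, w1Rw1
Branch closes: p2 and not p2 both at w0.
Every branch closes (one shown): valid in S5.
S4-tableau for the negation not (not (not p3 implies not p2) implies Box Dia not (not p3 implies not p2)):
1. not (not (not p3 implies not p2) implies Box Dia not (not p3 implies not p2)), w0
2. not (not p3 implies not p2), w0
3. not Box Dia not (not p3 implies not p2), w0
4. not p3, w0
5. p2, w0
6. not Dia not (not p3 implies not p2), w1
7. not p3 implies not p2, w1
8. not p2, w1
Accessibility: w0Rw0, w0Rw1, w1Rw1
Complete open branch: countermodel on an S4-frame, so not valid in S4, nor in K, T (the same frame is also a K-frame and a T-frame).

S5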